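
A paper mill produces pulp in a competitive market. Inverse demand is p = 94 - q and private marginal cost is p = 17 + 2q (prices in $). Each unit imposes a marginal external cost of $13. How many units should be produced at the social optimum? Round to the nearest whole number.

q* = 21

Social marginal cost = private MC + MEC = 30 + 2q.
Set SMC = demand: 30 + 2q = 94 - q → q* = 21.3333.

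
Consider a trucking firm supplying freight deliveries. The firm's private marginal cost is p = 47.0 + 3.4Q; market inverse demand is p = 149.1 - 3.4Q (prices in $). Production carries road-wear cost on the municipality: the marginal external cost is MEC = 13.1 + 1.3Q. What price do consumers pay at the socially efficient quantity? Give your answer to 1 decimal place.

Social marginal cost = private MC + MEC = 60.1 + 4.7Q.
Set SMC = demand: 60.1 + 4.7Q = 149.1 - 3.4Q → Q* = 10.9877.
Consumer price on the demand curve at Q*: 149.1 − 3.4×10.9877 = 111.7418.

P = $111.7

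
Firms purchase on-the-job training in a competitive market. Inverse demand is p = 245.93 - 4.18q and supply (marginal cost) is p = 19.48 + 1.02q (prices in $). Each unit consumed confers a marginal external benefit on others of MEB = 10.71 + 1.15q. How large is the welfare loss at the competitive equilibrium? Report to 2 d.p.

Market equilibrium (private): 19.48 + 1.02q = 245.93 - 4.18q → q_m = 43.5481.
Social marginal benefit = demand + MEB = 256.64 - 3.03q.
Set SMB = MC: 256.64 - 3.03q = 19.48 + 1.02q → q* = 58.5580.
The loss is the area between SMB and MC from q* to q_m; with linear curves that's a triangle of height MEB(q_m).
DWL = ½ × 15.0099 × 60.7903 = 456.2282.

DWL = $456.23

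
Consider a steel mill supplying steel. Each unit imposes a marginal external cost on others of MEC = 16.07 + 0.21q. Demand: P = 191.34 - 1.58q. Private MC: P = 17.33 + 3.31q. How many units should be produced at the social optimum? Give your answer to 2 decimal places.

q* = 30.97

Social marginal cost = private MC + MEC = 33.40 + 3.52q.
Set SMC = demand: 33.40 + 3.52q = 191.34 - 1.58q → q* = 30.9686.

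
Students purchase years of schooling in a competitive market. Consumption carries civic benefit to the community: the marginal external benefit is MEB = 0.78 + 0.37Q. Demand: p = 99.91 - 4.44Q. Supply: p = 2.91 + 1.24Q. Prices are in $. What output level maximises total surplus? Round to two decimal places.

Q* = 18.41

Social marginal benefit = demand + MEB = 100.69 - 4.07Q.
Set SMB = MC: 100.69 - 4.07Q = 2.91 + 1.24Q → Q* = 18.4143.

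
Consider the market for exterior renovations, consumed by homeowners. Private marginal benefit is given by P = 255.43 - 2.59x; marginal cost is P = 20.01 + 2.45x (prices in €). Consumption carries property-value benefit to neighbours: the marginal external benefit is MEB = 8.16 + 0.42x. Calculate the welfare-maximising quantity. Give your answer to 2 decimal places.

Social marginal benefit = demand + MEB = 263.59 - 2.17x.
Set SMB = MC: 263.59 - 2.17x = 20.01 + 2.45x → x* = 52.7229.

x* = 52.72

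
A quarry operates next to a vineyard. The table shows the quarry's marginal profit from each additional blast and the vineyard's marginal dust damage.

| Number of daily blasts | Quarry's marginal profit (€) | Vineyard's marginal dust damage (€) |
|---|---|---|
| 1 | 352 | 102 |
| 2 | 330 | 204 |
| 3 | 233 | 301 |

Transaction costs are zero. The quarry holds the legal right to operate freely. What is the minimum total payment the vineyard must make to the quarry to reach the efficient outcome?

Left alone the quarry would choose level 3 (marginal profit stays positive).
Efficient level: k* = 2 (marginal profit ≥ marginal dust damage through 2).
The vineyard must at least cover the quarry's forgone profit from cutting 3→2: 233 = 233.

€233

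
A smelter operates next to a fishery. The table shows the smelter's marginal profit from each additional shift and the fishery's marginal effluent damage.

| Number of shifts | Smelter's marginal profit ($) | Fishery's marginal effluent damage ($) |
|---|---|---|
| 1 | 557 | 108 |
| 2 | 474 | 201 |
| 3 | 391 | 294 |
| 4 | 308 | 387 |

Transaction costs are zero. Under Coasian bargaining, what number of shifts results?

Bargaining reaches the level where marginal profit last exceeds marginal effluent damage.
That holds through level 3 (391 ≥ 294) but not at 4 (308 < 387).

3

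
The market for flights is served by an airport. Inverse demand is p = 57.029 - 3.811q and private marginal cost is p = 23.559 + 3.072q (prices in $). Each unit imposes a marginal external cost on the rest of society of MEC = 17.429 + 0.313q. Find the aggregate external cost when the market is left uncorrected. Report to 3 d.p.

$88.453

Market equilibrium (private): 23.559 + 3.072q = 57.029 - 3.811q → q_m = 4.8627.
Total external cost = ∫₀^{q_m} (17.429 + 0.313q) dq = 17.429×4.8627 + ½×0.313×4.8627² = 88.4526.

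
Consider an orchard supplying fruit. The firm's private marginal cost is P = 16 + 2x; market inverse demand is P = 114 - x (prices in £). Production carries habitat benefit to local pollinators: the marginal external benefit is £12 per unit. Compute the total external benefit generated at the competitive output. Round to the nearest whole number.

£392

Market equilibrium (private): 16 + 2x = 114 - x → x_m = 32.6667.
Total external benefit = MEB × x_m = 12 × 32.6667 = 392.0004.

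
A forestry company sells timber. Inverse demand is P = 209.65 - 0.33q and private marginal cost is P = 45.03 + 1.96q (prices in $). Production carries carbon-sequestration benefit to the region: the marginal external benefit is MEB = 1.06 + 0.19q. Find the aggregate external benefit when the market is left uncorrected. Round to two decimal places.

$567.13

Market equilibrium (private): 45.03 + 1.96q = 209.65 - 0.33q → q_m = 71.8865.
Total external benefit = ∫₀^{q_m} (1.06 + 0.19q) dq = 1.06×71.8865 + ½×0.19×71.8865² = 567.1282.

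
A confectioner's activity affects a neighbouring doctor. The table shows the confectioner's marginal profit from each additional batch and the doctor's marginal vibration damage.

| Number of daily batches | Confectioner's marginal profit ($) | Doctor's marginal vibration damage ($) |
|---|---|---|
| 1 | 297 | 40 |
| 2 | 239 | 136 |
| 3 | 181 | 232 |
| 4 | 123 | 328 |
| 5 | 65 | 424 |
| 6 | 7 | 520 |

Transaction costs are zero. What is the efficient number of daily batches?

Bargaining reaches the level where marginal profit last exceeds marginal vibration damage.
That holds through level 2 (239 ≥ 136) but not at 3 (181 < 232).

2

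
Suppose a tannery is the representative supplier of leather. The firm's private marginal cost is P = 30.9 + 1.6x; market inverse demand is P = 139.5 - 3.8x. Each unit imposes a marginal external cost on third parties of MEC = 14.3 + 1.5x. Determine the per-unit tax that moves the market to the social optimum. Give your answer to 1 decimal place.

tax = 34.8 per unit

Social marginal cost = private MC + MEC = 45.2 + 3.1x.
Set SMC = demand: 45.2 + 3.1x = 139.5 - 3.8x → x* = 13.6667.
The Pigouvian tax equals MEC at x*: 14.3 + 1.5×13.6667 = 34.8001.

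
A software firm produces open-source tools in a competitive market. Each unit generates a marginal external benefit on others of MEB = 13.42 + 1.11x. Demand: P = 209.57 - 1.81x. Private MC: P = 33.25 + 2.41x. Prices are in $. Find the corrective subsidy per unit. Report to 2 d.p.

Social marginal cost = private MC − MEB = 19.83 + 1.30x.
Set SMC = demand: 19.83 + 1.30x = 209.57 - 1.81x → x* = 61.0096.
The Pigouvian subsidy equals MEB at x*: 13.42 + 1.11×61.0096 = 81.1407.

subsidy = $81.14 per unit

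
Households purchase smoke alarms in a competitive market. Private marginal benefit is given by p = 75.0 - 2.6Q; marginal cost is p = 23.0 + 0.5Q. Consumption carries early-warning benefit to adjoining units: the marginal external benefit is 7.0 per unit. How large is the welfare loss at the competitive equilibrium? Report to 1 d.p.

DWL = 7.9

Market equilibrium (private): 23.0 + 0.5Q = 75.0 - 2.6Q → Q_m = 16.7742.
Social marginal benefit = demand + MEB = 82.0 - 2.6Q.
Set SMB = MC: 82.0 - 2.6Q = 23.0 + 0.5Q → Q* = 19.0323.
The welfare-loss triangle has base |Q_m − Q*| and height MEB(Q_m) (the vertical gap between SMB and MC is zero at Q* and MEB at Q_m).
DWL = ½ × 2.2581 × 7.0000 = 7.9034.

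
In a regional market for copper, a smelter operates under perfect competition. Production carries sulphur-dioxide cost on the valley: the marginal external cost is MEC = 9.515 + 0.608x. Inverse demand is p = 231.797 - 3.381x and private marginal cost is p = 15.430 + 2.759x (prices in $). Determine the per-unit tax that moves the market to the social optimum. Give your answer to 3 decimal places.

tax = $28.153 per unit

Social marginal cost = private MC + MEC = 24.945 + 3.367x.
Set SMC = demand: 24.945 + 3.367x = 231.797 - 3.381x → x* = 30.6538.
The Pigouvian tax equals MEC at x*: 9.515 + 0.608×30.6538 = 28.1525.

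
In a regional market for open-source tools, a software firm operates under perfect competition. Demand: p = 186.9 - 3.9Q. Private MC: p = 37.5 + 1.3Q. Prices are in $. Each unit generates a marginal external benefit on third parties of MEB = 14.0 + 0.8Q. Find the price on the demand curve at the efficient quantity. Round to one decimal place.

Social marginal cost = private MC − MEB = 23.5 + 0.5Q.
Set SMC = demand: 23.5 + 0.5Q = 186.9 - 3.9Q → Q* = 37.1364.
Consumer price on the demand curve at Q*: 186.9 − 3.9×37.1364 = 42.0680.

P = $42.1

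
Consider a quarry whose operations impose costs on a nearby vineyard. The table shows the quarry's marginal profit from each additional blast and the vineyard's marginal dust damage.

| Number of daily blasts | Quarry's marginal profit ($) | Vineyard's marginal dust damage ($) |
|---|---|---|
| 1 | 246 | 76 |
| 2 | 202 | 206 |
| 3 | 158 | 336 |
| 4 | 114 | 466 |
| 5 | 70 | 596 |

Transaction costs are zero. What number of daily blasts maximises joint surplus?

Bargaining reaches the level where marginal profit last exceeds marginal dust damage.
That holds through level 1 (246 ≥ 76) but not at 2 (202 < 206).

1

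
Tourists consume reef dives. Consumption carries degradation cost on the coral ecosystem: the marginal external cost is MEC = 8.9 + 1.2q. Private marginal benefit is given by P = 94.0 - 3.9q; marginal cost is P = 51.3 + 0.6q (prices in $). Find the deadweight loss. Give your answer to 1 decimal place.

Market equilibrium (private): 51.3 + 0.6q = 94.0 - 3.9q → q_m = 9.4889.
Social marginal benefit = demand − MEC = 85.1 - 5.1q.
Set SMB = MC: 85.1 - 5.1q = 51.3 + 0.6q → q* = 5.9298.
The welfare-loss triangle has base |q_m − q*| and height MEC(q_m) (the vertical gap between SMB and MC is zero at q* and MEC at q_m).
DWL = ½ × 3.5591 × 20.2867 = 36.1012.

DWL = $36.1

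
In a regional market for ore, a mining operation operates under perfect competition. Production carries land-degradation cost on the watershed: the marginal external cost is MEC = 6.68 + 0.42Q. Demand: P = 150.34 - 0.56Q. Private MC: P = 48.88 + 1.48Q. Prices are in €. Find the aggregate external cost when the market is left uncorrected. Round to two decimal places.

Market equilibrium (private): 48.88 + 1.48Q = 150.34 - 0.56Q → Q_m = 49.7353.
Total external cost = ∫₀^{Q_m} (6.68 + 0.42Q) dQ = 6.68×49.7353 + ½×0.42×49.7353² = 851.6878.

€851.69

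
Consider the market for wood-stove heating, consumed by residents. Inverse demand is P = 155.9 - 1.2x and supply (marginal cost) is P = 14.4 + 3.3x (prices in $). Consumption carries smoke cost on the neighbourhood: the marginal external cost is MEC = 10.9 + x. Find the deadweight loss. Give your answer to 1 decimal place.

Market equilibrium (private): 14.4 + 3.3x = 155.9 - 1.2x → x_m = 31.4444.
Social marginal benefit = demand − MEC = 145.0 - 2.2x.
Set SMB = MC: 145.0 - 2.2x = 14.4 + 3.3x → x* = 23.7455.
The loss is the area between SMB and MC from x* to x_m; with linear curves that's a triangle of height MEC(x_m).
DWL = ½ × 7.6989 × 42.3444 = 163.0027.

DWL = $163.0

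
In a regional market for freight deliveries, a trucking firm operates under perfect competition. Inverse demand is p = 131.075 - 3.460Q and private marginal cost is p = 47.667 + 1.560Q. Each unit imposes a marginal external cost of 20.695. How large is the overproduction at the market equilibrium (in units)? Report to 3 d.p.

Market equilibrium (private): 47.667 + 1.560Q = 131.075 - 3.460Q → Q_m = 16.6151.
Social marginal cost = private MC + MEC = 68.362 + 1.560Q.
Set SMC = demand: 68.362 + 1.560Q = 131.075 - 3.460Q → Q* = 12.4926.
Gap = |16.6151 − 12.4926| = 4.1225.

4.123 units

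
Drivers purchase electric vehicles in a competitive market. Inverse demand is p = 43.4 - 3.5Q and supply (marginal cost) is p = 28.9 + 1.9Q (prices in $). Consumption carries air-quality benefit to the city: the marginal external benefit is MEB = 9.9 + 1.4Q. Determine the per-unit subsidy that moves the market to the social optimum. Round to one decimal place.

subsidy = $18.4 per unit

Social marginal benefit = demand + MEB = 53.3 - 2.1Q.
Set SMB = MC: 53.3 - 2.1Q = 28.9 + 1.9Q → Q* = 6.1000.
The Pigouvian subsidy equals MEB at Q*: 9.9 + 1.4×6.1000 = 18.4400.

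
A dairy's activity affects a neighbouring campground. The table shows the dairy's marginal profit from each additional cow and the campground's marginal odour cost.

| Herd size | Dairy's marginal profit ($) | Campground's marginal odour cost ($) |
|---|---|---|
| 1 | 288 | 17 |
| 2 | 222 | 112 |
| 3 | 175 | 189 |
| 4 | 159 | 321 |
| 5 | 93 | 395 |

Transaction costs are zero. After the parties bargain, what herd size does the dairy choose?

2

Bargaining reaches the level where marginal profit last exceeds marginal odour cost.
That holds through level 2 (222 ≥ 112) but not at 3 (175 < 189).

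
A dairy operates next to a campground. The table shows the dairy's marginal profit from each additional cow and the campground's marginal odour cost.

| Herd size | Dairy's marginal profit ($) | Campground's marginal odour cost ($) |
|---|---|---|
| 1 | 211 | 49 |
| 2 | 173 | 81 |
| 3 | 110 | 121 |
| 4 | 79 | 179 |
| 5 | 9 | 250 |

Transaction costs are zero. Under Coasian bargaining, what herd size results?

Bargaining reaches the level where marginal profit last exceeds marginal odour cost.
That holds through level 2 (173 ≥ 81) but not at 3 (110 < 121).

2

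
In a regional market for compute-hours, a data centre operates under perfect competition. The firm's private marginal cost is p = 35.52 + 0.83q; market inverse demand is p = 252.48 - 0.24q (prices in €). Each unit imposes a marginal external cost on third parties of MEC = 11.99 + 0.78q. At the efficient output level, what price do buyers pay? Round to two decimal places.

P = €225.89

Social marginal cost = private MC + MEC = 47.51 + 1.61q.
Set SMC = demand: 47.51 + 1.61q = 252.48 - 0.24q → q* = 110.7946.
Consumer price on the demand curve at q*: 252.48 − 0.24×110.7946 = 225.8893.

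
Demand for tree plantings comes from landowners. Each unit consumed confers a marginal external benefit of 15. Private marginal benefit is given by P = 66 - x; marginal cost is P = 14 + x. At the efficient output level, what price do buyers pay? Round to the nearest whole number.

Social marginal benefit = demand + MEB = 81 - x.
Set SMB = MC: 81 - x = 14 + x → x* = 33.5000.
Consumer price on the demand curve at x*: 66 − 1×33.5000 = 32.5000.

P = 33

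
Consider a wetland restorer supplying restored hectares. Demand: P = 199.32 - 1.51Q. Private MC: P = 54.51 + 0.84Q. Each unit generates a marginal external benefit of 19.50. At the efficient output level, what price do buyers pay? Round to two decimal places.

Social marginal cost = private MC − MEB = 35.01 + 0.84Q.
Set SMC = demand: 35.01 + 0.84Q = 199.32 - 1.51Q → Q* = 69.9191.
Consumer price on the demand curve at Q*: 199.32 − 1.51×69.9191 = 93.7422.

P = 93.74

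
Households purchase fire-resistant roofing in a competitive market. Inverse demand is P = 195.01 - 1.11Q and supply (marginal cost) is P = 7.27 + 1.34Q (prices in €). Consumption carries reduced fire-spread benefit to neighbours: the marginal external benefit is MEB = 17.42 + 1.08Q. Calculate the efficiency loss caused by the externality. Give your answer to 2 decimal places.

Market equilibrium (private): 7.27 + 1.34Q = 195.01 - 1.11Q → Q_m = 76.6286.
Social marginal benefit = demand + MEB = 212.43 - 0.03Q.
Set SMB = MC: 212.43 - 0.03Q = 7.27 + 1.34Q → Q* = 149.7518.
The loss is the area between SMB and MC from Q* to Q_m; with linear curves that's a triangle of height MEB(Q_m).
DWL = ½ × 73.1232 × 100.1789 = 3662.7009.

DWL = €3662.70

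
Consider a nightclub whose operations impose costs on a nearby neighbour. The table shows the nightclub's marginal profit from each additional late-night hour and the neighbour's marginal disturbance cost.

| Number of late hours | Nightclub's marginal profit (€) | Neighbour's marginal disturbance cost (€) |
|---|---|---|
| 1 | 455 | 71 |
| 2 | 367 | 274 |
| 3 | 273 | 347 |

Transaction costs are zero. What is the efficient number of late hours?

2

Bargaining reaches the level where marginal profit last exceeds marginal disturbance cost.
That holds through level 2 (367 ≥ 274) but not at 3 (273 < 347).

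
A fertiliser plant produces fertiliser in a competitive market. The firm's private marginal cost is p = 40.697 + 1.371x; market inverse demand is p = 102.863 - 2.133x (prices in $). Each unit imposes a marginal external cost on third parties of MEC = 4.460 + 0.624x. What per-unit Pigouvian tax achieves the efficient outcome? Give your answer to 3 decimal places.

Social marginal cost = private MC + MEC = 45.157 + 1.995x.
Set SMC = demand: 45.157 + 1.995x = 102.863 - 2.133x → x* = 13.9792.
The Pigouvian tax equals MEC at x*: 4.460 + 0.624×13.9792 = 13.1830.

tax = $13.183 per unit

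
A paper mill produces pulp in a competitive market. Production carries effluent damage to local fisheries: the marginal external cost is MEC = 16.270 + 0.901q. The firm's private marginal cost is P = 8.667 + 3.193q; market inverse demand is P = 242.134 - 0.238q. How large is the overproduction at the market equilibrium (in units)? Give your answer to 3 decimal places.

17.909 units

Market equilibrium (private): 8.667 + 3.193q = 242.134 - 0.238q → q_m = 68.0463.
Social marginal cost = private MC + MEC = 24.937 + 4.094q.
Set SMC = demand: 24.937 + 4.094q = 242.134 - 0.238q → q* = 50.1378.
Gap = |68.0463 − 50.1378| = 17.9085.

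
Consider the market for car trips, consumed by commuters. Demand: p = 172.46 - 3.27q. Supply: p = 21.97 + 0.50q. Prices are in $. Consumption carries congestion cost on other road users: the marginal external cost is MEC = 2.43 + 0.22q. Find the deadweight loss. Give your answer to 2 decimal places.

DWL = $15.75

Market equilibrium (private): 21.97 + 0.50q = 172.46 - 3.27q → q_m = 39.9178.
Social marginal benefit = demand − MEC = 170.03 - 3.49q.
Set SMB = MC: 170.03 - 3.49q = 21.97 + 0.50q → q* = 37.1078.
Between q* and q_m the wedge MC − SMB runs linearly from 0 to MEC(q_m), so the loss is a triangle.
DWL = ½ × 2.8100 × 11.2119 = 15.7527.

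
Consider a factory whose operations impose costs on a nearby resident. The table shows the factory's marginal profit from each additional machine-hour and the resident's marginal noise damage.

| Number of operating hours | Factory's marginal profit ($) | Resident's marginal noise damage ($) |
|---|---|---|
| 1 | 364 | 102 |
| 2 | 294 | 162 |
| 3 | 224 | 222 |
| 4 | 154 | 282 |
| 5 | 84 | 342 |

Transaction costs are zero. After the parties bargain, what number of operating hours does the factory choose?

Bargaining reaches the level where marginal profit last exceeds marginal noise damage.
That holds through level 3 (224 ≥ 222) but not at 4 (154 < 282).

3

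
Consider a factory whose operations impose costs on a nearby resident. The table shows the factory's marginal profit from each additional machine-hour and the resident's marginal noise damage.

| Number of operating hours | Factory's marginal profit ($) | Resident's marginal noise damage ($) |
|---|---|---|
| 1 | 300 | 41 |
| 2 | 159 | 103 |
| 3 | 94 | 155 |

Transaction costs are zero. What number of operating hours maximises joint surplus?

2

Bargaining reaches the level where marginal profit last exceeds marginal noise damage.
That holds through level 2 (159 ≥ 103) but not at 3 (94 < 155).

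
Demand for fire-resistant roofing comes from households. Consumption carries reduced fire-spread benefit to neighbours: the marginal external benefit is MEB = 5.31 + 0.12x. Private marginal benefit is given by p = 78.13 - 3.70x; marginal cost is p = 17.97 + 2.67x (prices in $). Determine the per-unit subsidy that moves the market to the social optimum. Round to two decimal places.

subsidy = $6.57 per unit

Social marginal benefit = demand + MEB = 83.44 - 3.58x.
Set SMB = MC: 83.44 - 3.58x = 17.97 + 2.67x → x* = 10.4752.
The Pigouvian subsidy equals MEB at x*: 5.31 + 0.12×10.4752 = 6.5670.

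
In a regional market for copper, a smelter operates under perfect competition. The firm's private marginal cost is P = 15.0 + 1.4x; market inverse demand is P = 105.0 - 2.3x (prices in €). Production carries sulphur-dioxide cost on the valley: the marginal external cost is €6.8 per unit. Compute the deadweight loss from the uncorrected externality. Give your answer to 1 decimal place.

Market equilibrium (private): 15.0 + 1.4x = 105.0 - 2.3x → x_m = 24.3243.
Social marginal cost = private MC + MEC = 21.8 + 1.4x.
Set SMC = demand: 21.8 + 1.4x = 105.0 - 2.3x → x* = 22.4865.
The welfare-loss triangle has base |x_m − x*| and height MEC(x_m) (the vertical gap between SMC and demand is zero at x* and MEC at x_m).
DWL = ½ × 1.8378 × 6.8000 = 6.2485.

DWL = €6.2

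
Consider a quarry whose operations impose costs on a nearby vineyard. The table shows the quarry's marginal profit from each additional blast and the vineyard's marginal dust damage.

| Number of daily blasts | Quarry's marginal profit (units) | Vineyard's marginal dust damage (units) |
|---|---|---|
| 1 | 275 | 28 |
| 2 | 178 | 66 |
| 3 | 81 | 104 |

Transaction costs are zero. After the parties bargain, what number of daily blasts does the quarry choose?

Bargaining reaches the level where marginal profit last exceeds marginal dust damage.
That holds through level 2 (178 ≥ 66) but not at 3 (81 < 104).

2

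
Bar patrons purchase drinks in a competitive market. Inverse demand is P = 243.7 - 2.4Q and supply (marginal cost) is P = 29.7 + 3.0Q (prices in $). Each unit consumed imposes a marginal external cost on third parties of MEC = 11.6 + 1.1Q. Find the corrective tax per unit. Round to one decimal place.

tax = $45.9 per unit

Social marginal benefit = demand − MEC = 232.1 - 3.5Q.
Set SMB = MC: 232.1 - 3.5Q = 29.7 + 3.0Q → Q* = 31.1385.
The Pigouvian tax equals MEC at Q*: 11.6 + 1.1×31.1385 = 45.8524.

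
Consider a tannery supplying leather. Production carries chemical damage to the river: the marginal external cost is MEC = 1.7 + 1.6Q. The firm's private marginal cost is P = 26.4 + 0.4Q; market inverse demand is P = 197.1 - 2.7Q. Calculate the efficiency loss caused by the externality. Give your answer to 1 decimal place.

Market equilibrium (private): 26.4 + 0.4Q = 197.1 - 2.7Q → Q_m = 55.0645.
Social marginal cost = private MC + MEC = 28.1 + 2.0Q.
Set SMC = demand: 28.1 + 2.0Q = 197.1 - 2.7Q → Q* = 35.9574.
Between Q* and Q_m the wedge SMC − demand runs linearly from 0 to MEC(Q_m), so the loss is a triangle.
DWL = ½ × 19.1071 × 89.8032 = 857.9394.

DWL = 857.9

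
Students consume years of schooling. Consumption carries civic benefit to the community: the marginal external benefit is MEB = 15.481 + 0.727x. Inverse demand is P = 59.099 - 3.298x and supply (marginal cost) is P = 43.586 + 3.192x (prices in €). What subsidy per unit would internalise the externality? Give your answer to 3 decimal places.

Social marginal benefit = demand + MEB = 74.580 - 2.571x.
Set SMB = MC: 74.580 - 2.571x = 43.586 + 3.192x → x* = 5.3781.
The Pigouvian subsidy equals MEB at x*: 15.481 + 0.727×5.3781 = 19.3909.

subsidy = €19.391 per unit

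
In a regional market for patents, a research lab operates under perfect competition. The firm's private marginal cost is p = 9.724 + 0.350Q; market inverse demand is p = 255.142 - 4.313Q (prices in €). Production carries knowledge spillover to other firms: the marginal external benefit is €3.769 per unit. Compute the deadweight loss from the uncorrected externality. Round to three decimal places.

Market equilibrium (private): 9.724 + 0.350Q = 255.142 - 4.313Q → Q_m = 52.6309.
Social marginal cost = private MC − MEB = 5.955 + 0.350Q.
Set SMC = demand: 5.955 + 0.350Q = 255.142 - 4.313Q → Q* = 53.4392.
Height of the DWL triangle at Q_m is demand(Q_m) − SMC(Q_m) = MEB(Q_m) = 3.7690.
DWL = ½ × 0.8083 × 3.7690 = 1.5232.

DWL = €1.523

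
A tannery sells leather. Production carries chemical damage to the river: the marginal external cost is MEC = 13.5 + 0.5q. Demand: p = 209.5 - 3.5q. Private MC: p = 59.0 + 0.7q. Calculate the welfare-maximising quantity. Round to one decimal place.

q* = 29.1

Social marginal cost = private MC + MEC = 72.5 + 1.2q.
Set SMC = demand: 72.5 + 1.2q = 209.5 - 3.5q → q* = 29.1489.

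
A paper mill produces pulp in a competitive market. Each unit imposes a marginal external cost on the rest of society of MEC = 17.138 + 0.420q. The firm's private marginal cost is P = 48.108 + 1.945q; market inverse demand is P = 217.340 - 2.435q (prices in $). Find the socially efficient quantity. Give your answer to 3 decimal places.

q* = 31.686

Social marginal cost = private MC + MEC = 65.246 + 2.365q.
Set SMC = demand: 65.246 + 2.365q = 217.340 - 2.435q → q* = 31.6863.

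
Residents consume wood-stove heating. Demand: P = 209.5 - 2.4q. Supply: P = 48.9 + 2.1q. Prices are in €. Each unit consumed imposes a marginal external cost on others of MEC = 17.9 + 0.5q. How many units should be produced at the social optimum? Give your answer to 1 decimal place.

q* = 28.5

Social marginal benefit = demand − MEC = 191.6 - 2.9q.
Set SMB = MC: 191.6 - 2.9q = 48.9 + 2.1q → q* = 28.5400.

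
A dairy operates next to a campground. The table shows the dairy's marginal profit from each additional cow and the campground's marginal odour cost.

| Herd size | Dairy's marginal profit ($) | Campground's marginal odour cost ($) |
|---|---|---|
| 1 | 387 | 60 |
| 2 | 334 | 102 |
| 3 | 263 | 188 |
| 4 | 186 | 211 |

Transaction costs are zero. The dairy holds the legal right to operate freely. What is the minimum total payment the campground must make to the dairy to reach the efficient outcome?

Left alone the dairy would choose level 4 (marginal profit stays positive).
Efficient level: k* = 3 (marginal profit ≥ marginal odour cost through 3).
The campground must at least cover the dairy's forgone profit from cutting 4→3: 186 = 186.

$186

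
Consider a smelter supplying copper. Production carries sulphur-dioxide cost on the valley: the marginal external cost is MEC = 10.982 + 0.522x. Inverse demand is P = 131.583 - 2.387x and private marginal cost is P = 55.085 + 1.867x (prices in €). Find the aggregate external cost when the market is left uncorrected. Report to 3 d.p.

Market equilibrium (private): 55.085 + 1.867x = 131.583 - 2.387x → x_m = 17.9826.
Total external cost = ∫₀^{x_m} (10.982 + 0.522x) dx = 10.982×17.9826 + ½×0.522×17.9826² = 281.8855.

€281.886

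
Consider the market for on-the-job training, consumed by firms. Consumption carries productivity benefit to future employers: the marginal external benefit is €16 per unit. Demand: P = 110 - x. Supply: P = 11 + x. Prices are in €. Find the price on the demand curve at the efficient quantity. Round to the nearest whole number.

Social marginal benefit = demand + MEB = 126 - x.
Set SMB = MC: 126 - x = 11 + x → x* = 57.5000.
Consumer price on the demand curve at x*: 110 − 1×57.5000 = 52.5000.

P = €53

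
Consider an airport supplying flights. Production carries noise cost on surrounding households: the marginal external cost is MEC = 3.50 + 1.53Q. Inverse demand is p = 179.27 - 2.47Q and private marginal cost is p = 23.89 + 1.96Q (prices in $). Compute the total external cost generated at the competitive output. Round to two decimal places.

$1063.88

Market equilibrium (private): 23.89 + 1.96Q = 179.27 - 2.47Q → Q_m = 35.0745.
Total external cost = ∫₀^{Q_m} (3.50 + 1.53Q) dQ = 3.50×35.0745 + ½×1.53×35.0745² = 1063.8795.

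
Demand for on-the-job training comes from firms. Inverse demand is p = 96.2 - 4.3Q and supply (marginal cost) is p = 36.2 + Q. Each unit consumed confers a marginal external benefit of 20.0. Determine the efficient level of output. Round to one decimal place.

Social marginal benefit = demand + MEB = 116.2 - 4.3Q.
Set SMB = MC: 116.2 - 4.3Q = 36.2 + Q → Q* = 15.0943.

Q* = 15.1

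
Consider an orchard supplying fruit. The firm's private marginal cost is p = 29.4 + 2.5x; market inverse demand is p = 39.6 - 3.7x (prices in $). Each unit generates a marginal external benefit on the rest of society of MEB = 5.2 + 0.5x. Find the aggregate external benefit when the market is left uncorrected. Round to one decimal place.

Market equilibrium (private): 29.4 + 2.5x = 39.6 - 3.7x → x_m = 1.6452.
Total external benefit = ∫₀^{x_m} (5.2 + 0.5x) dx = 5.2×1.6452 + ½×0.5×1.6452² = 9.2317.

$9.2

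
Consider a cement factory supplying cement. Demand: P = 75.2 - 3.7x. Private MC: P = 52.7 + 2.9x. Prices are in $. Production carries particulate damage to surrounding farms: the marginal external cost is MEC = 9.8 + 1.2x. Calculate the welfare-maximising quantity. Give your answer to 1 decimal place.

x* = 1.6

Social marginal cost = private MC + MEC = 62.5 + 4.1x.
Set SMC = demand: 62.5 + 4.1x = 75.2 - 3.7x → x* = 1.6282.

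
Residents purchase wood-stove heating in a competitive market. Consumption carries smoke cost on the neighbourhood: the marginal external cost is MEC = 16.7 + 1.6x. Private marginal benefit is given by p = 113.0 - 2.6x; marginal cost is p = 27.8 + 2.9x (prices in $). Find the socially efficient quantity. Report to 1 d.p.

x* = 9.6

Social marginal benefit = demand − MEC = 96.3 - 4.2x.
Set SMB = MC: 96.3 - 4.2x = 27.8 + 2.9x → x* = 9.6479.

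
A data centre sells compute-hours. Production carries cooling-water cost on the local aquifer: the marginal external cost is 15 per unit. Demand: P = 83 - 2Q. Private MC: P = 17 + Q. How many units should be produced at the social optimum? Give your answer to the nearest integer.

Social marginal cost = private MC + MEC = 32 + Q.
Set SMC = demand: 32 + Q = 83 - 2Q → Q* = 17.0000.

Q* = 17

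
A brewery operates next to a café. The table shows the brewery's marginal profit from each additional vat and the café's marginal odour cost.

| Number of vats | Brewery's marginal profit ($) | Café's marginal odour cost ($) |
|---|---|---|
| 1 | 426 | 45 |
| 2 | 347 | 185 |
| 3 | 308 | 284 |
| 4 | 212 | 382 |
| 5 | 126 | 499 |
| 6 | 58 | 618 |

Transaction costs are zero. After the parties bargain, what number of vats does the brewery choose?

3

Bargaining reaches the level where marginal profit last exceeds marginal odour cost.
That holds through level 3 (308 ≥ 284) but not at 4 (212 < 382).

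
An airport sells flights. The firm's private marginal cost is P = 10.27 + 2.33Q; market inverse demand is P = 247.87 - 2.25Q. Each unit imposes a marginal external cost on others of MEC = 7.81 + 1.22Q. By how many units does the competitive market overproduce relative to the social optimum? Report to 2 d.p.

12.26 units

Market equilibrium (private): 10.27 + 2.33Q = 247.87 - 2.25Q → Q_m = 51.8777.
Social marginal cost = private MC + MEC = 18.08 + 3.55Q.
Set SMC = demand: 18.08 + 3.55Q = 247.87 - 2.25Q → Q* = 39.6190.
Gap = |51.8777 − 39.6190| = 12.2587.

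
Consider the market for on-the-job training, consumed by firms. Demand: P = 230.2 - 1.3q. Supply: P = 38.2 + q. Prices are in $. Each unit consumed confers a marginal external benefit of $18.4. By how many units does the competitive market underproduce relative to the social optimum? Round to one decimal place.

8.0 units

Market equilibrium (private): 38.2 + q = 230.2 - 1.3q → q_m = 83.4783.
Social marginal benefit = demand + MEB = 248.6 - 1.3q.
Set SMB = MC: 248.6 - 1.3q = 38.2 + q → q* = 91.4783.
Gap = |83.4783 − 91.4783| = 8.0000.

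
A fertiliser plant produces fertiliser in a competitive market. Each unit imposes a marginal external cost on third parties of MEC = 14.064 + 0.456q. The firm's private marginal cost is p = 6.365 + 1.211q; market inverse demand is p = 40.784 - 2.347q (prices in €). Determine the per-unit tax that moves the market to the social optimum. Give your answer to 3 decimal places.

Social marginal cost = private MC + MEC = 20.429 + 1.667q.
Set SMC = demand: 20.429 + 1.667q = 40.784 - 2.347q → q* = 5.0710.
The Pigouvian tax equals MEC at q*: 14.064 + 0.456×5.0710 = 16.3764.

tax = €16.376 per unit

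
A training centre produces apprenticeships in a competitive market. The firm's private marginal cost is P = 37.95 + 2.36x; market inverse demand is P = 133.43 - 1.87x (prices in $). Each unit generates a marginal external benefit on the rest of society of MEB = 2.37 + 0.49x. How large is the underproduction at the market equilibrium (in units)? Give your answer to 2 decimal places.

3.59 units

Market equilibrium (private): 37.95 + 2.36x = 133.43 - 1.87x → x_m = 22.5721.
Social marginal cost = private MC − MEB = 35.58 + 1.87x.
Set SMC = demand: 35.58 + 1.87x = 133.43 - 1.87x → x* = 26.1631.
Gap = |22.5721 − 26.1631| = 3.5910.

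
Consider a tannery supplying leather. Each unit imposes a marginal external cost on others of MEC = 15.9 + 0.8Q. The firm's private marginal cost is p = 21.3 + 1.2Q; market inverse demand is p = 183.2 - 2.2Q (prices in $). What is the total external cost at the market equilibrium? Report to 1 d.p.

$1664.1

Market equilibrium (private): 21.3 + 1.2Q = 183.2 - 2.2Q → Q_m = 47.6176.
Total external cost = ∫₀^{Q_m} (15.9 + 0.8Q) dQ = 15.9×47.6176 + ½×0.8×47.6176² = 1664.0942.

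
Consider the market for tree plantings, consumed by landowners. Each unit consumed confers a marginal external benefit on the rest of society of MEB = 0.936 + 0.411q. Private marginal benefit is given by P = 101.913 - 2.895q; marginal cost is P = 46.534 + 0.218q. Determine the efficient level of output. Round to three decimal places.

q* = 20.842

Social marginal benefit = demand + MEB = 102.849 - 2.484q.
Set SMB = MC: 102.849 - 2.484q = 46.534 + 0.218q → q* = 20.8420.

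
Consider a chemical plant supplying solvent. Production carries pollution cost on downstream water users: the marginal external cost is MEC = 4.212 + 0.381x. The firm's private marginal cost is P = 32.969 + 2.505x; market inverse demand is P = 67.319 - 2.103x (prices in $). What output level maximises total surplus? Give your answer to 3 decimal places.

Social marginal cost = private MC + MEC = 37.181 + 2.886x.
Set SMC = demand: 37.181 + 2.886x = 67.319 - 2.103x → x* = 6.0409.

x* = 6.041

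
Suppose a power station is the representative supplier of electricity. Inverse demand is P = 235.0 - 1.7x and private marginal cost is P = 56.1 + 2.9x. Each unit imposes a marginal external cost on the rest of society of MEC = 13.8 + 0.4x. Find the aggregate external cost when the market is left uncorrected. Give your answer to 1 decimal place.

Market equilibrium (private): 56.1 + 2.9x = 235.0 - 1.7x → x_m = 38.8913.
Total external cost = ∫₀^{x_m} (13.8 + 0.4x) dx = 13.8×38.8913 + ½×0.4×38.8913² = 839.2066.

839.2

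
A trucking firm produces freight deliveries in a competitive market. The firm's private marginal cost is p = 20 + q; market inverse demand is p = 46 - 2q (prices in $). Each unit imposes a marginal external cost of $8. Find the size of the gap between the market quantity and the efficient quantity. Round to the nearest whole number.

3 units

Market equilibrium (private): 20 + q = 46 - 2q → q_m = 8.6667.
Social marginal cost = private MC + MEC = 28 + q.
Set SMC = demand: 28 + q = 46 - 2q → q* = 6.0000.
Gap = |8.6667 − 6.0000| = 2.6667.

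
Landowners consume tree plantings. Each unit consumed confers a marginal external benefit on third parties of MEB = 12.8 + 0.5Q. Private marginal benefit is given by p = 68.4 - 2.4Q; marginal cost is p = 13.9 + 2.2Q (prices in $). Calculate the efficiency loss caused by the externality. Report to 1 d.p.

Market equilibrium (private): 13.9 + 2.2Q = 68.4 - 2.4Q → Q_m = 11.8478.
Social marginal benefit = demand + MEB = 81.2 - 1.9Q.
Set SMB = MC: 81.2 - 1.9Q = 13.9 + 2.2Q → Q* = 16.4146.
The welfare-loss triangle has base |Q_m − Q*| and height MEB(Q_m) (the vertical gap between SMB and MC is zero at Q* and MEB at Q_m).
DWL = ½ × 4.5668 × 18.7239 = 42.7542.

DWL = $42.8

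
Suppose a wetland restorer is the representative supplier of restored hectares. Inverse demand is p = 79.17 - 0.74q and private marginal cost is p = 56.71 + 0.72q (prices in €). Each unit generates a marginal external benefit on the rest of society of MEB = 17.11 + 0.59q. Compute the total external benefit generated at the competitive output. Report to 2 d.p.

€333.03

Market equilibrium (private): 56.71 + 0.72q = 79.17 - 0.74q → q_m = 15.3836.
Total external benefit = ∫₀^{q_m} (17.11 + 0.59q) dq = 17.11×15.3836 + ½×0.59×15.3836² = 333.0267.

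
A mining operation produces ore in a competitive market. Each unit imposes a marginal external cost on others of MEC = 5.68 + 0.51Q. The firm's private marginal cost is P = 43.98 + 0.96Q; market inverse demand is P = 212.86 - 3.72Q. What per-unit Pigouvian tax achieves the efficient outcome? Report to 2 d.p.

Social marginal cost = private MC + MEC = 49.66 + 1.47Q.
Set SMC = demand: 49.66 + 1.47Q = 212.86 - 3.72Q → Q* = 31.4451.
The Pigouvian tax equals MEC at Q*: 5.68 + 0.51×31.4451 = 21.7170.

tax = 21.72 per unit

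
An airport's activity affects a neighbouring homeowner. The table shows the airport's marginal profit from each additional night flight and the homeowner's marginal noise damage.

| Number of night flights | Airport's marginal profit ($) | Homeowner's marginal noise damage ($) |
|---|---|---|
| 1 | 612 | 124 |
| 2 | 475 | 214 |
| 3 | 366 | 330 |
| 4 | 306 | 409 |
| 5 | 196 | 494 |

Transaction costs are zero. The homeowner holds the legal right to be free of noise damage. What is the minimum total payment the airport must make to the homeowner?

Efficient level: marginal profit ≥ marginal noise damage through level 3, so k* = 3.
With the homeowner holding the right, the airport must at least compensate total damage at k*: 124 + 214 + 330 = 668.

$668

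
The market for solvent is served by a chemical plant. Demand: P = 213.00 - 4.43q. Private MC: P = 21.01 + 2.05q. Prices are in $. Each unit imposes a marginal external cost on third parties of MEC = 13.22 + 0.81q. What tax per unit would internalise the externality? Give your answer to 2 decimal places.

Social marginal cost = private MC + MEC = 34.23 + 2.86q.
Set SMC = demand: 34.23 + 2.86q = 213.00 - 4.43q → q* = 24.5226.
The Pigouvian tax equals MEC at q*: 13.22 + 0.81×24.5226 = 33.0833.

tax = $33.08 per unit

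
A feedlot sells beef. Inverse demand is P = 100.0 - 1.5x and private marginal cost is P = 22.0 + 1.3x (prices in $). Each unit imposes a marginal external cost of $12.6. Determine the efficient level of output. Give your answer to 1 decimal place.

Social marginal cost = private MC + MEC = 34.6 + 1.3x.
Set SMC = demand: 34.6 + 1.3x = 100.0 - 1.5x → x* = 23.3571.

x* = 23.4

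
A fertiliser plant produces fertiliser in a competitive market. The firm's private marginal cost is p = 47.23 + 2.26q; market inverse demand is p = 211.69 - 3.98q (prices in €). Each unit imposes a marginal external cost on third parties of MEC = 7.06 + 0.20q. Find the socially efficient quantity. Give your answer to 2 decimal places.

Social marginal cost = private MC + MEC = 54.29 + 2.46q.
Set SMC = demand: 54.29 + 2.46q = 211.69 - 3.98q → q* = 24.4410.

q* = 24.44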